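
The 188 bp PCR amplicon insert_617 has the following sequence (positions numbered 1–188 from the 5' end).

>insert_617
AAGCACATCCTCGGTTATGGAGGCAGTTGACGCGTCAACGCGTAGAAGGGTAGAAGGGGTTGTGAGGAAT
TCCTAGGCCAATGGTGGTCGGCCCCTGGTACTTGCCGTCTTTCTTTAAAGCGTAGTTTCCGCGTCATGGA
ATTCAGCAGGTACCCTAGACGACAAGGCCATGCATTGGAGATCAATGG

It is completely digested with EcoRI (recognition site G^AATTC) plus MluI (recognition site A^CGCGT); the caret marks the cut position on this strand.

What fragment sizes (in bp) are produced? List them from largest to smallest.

72, 49, 30, 29, 8 bp

EcoRI sites (GAATTC) start at positions 67, 139.
EcoRI cuts after the first base of each site, so after positions 67, 139.
MluI sites (ACGCGT) start at positions 30, 38.
MluI cuts after the first base of each site, so after positions 30, 38.
Combined cut positions: 30, 38, 67, 139.
Linear molecule, 4 cuts → 5 fragments:
  1–30 → 30 bp
  31–38 → 8 bp
  39–67 → 29 bp
  68–139 → 72 bp
  140–188 → 49 bp
Sorted largest to smallest: 72, 49, 30, 29, 8 bp.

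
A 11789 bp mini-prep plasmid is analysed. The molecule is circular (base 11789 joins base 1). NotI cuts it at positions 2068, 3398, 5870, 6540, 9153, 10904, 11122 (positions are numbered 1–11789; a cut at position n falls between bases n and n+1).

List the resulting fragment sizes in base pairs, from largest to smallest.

2735, 2613, 2472, 1751, 1330, 670, 218 bp

Circular molecule, 7 cuts → 7 fragments:
  3398 − 2068 = 1330 bp
  5870 − 3398 = 2472 bp
  6540 − 5870 = 670 bp
  9153 − 6540 = 2613 bp
  10904 − 9153 = 1751 bp
  11122 − 10904 = 218 bp
  wrap: 11789 − 11122 + 2068 = 2735 bp
Sorted largest to smallest: 2735, 2613, 2472, 1751, 1330, 670, 218 bp.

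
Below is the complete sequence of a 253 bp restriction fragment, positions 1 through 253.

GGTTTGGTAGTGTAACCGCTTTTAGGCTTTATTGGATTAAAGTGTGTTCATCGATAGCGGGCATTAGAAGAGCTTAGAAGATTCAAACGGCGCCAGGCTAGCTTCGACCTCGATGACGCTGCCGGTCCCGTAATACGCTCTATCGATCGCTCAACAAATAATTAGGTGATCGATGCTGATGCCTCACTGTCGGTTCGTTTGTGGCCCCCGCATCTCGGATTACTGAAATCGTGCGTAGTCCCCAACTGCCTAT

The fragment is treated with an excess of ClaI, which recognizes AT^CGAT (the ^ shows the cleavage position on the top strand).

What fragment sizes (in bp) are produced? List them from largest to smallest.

92, 83, 51, 27 bp

ClaI sites (ATCGAT) start at positions 50, 142, 169.
ClaI cuts after base 2 of each site, so after positions 51, 143, 170.
Linear molecule, 3 cuts → 4 fragments:
  1–51 → 51 bp
  52–143 → 92 bp
  144–170 → 27 bp
  171–253 → 83 bp
Sorted largest to smallest: 92, 83, 51, 27 bp.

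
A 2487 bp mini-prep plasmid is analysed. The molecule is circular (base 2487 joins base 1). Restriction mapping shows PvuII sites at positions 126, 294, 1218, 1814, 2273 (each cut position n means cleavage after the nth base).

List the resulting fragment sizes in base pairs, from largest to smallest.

Circular molecule, 5 cuts → 5 fragments:
  294 − 126 = 168 bp
  1218 − 294 = 924 bp
  1814 − 1218 = 596 bp
  2273 − 1814 = 459 bp
  wrap: 2487 − 2273 + 126 = 340 bp
Sorted largest to smallest: 924, 596, 459, 340, 168 bp.

924, 596, 459, 340, 168 bp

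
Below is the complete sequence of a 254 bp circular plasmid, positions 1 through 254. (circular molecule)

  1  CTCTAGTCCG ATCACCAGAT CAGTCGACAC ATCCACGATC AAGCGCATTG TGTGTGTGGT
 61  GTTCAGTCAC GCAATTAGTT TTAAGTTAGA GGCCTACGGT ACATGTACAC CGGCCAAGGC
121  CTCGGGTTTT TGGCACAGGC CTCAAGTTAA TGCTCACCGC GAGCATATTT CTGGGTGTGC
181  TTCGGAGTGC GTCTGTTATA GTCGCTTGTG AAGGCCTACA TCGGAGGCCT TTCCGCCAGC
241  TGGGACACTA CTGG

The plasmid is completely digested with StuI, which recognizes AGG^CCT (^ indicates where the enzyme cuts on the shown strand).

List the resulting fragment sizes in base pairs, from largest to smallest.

StuI sites (AGGCCT) start at positions 90, 117, 137, 212, 225.
StuI cuts after base 3 of each site, so after positions 92, 119, 139, 214, 227.
Circular molecule, 5 cuts → 5 fragments:
  93–119 → 27 bp
  120–139 → 20 bp
  140–214 → 75 bp
  215–227 → 13 bp
  228–254 then 1–92 → 27 + 92 = 119 bp
Sorted largest to smallest: 119, 75, 27, 20, 13 bp.

119, 75, 27, 20, 13 bp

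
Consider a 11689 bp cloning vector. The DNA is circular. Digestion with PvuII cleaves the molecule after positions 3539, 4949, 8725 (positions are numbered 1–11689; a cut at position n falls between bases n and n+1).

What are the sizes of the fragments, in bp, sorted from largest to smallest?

6503, 3776, 1410 bp

Circular molecule, 3 cuts → 3 fragments:
  4949 − 3539 = 1410 bp
  8725 − 4949 = 3776 bp
  wrap: 11689 − 8725 + 3539 = 6503 bp
Sorted largest to smallest: 6503, 3776, 1410 bp.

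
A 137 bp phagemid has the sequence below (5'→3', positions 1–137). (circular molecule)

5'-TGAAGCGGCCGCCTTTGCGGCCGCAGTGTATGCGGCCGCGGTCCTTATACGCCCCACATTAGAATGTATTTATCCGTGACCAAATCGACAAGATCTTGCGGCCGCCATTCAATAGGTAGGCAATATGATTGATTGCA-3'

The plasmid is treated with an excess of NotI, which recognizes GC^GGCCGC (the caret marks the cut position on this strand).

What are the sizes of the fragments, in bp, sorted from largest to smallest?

NotI sites (GCGGCCGC) start at positions 5, 17, 32, 98.
NotI cuts after base 2 of each site, so after positions 6, 18, 33, 99.
Circular molecule, 4 cuts → 4 fragments:
  7–18 → 12 bp
  19–33 → 15 bp
  34–99 → 66 bp
  100–137 then 1–6 → 38 + 6 = 44 bp
Sorted largest to smallest: 66, 44, 15, 12 bp.

66, 44, 15, 12 bp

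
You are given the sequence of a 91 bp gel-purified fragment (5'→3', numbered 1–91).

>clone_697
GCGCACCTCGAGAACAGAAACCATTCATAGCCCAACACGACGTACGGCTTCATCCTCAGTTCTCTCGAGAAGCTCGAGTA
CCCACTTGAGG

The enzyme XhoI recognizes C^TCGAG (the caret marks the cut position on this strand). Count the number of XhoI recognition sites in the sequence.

CTCGAG occurs starting at positions 7, 64, 73.
XhoI cuts at 3 sites.

3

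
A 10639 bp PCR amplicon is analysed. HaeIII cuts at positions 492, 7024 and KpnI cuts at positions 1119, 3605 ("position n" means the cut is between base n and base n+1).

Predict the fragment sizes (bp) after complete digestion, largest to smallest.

Combined cut positions (sorted): 492, 1119, 3605, 7024.
Linear molecule, 4 cuts → 5 fragments:
  492 − 0 = 492 bp
  1119 − 492 = 627 bp
  3605 − 1119 = 2486 bp
  7024 − 3605 = 3419 bp
  10639 − 7024 = 3615 bp
Sorted largest to smallest: 3615, 3419, 2486, 627, 492 bp.

3615, 3419, 2486, 627, 492 bp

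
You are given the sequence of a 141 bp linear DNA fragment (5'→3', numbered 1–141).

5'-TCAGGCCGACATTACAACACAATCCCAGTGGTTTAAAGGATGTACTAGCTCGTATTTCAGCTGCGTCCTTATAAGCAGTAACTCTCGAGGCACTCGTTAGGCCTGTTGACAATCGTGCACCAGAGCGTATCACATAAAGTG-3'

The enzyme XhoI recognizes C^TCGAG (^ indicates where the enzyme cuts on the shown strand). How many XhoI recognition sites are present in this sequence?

CTCGAG occurs starting at position 84.
XhoI cuts at 1 site.

1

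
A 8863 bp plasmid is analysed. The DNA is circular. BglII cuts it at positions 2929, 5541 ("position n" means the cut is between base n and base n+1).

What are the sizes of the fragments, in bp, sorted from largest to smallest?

6251, 2612 bp

Circular molecule, 2 cuts → 2 fragments:
  5541 − 2929 = 2612 bp
  wrap: 8863 − 5541 + 2929 = 6251 bp
Sorted largest to smallest: 6251, 2612 bp.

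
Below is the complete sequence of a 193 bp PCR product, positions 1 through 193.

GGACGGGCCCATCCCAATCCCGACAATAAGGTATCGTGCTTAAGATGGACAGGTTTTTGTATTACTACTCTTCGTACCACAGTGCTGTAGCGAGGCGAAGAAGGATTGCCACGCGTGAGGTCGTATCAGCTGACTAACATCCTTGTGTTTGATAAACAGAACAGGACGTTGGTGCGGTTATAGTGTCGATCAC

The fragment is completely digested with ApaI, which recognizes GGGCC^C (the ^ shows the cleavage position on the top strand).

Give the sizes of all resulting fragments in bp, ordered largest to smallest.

The ApaI site (GGGCCC) starts at position 5.
ApaI cuts after base 5 of each site (before the last base), so after position 9.
Linear molecule, 1 cut → 2 fragments:
  1–9 → 9 bp
  10–193 → 184 bp
Sorted largest to smallest: 184, 9 bp.

184, 9 bp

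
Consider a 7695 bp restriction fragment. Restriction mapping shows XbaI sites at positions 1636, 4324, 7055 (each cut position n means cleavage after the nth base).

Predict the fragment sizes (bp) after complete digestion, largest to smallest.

Linear molecule, 3 cuts → 4 fragments:
  1636 − 0 = 1636 bp
  4324 − 1636 = 2688 bp
  7055 − 4324 = 2731 bp
  7695 − 7055 = 640 bp
Sorted largest to smallest: 2731, 2688, 1636, 640 bp.

2731, 2688, 1636, 640 bp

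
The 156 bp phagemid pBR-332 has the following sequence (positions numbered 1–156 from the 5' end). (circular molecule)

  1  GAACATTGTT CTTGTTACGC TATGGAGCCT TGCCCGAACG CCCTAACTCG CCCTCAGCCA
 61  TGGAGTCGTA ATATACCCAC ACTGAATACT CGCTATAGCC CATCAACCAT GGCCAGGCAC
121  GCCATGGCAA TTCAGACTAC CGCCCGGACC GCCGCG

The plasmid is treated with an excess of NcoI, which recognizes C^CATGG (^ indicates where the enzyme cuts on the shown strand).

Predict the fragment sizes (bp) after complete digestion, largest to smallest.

NcoI sites (CCATGG) start at positions 58, 107, 122.
NcoI cuts after the first base of each site, so after positions 58, 107, 122.
Circular molecule, 3 cuts → 3 fragments:
  59–107 → 49 bp
  108–122 → 15 bp
  123–156 then 1–58 → 34 + 58 = 92 bp
Sorted largest to smallest: 92, 49, 15 bp.

92, 49, 15 bp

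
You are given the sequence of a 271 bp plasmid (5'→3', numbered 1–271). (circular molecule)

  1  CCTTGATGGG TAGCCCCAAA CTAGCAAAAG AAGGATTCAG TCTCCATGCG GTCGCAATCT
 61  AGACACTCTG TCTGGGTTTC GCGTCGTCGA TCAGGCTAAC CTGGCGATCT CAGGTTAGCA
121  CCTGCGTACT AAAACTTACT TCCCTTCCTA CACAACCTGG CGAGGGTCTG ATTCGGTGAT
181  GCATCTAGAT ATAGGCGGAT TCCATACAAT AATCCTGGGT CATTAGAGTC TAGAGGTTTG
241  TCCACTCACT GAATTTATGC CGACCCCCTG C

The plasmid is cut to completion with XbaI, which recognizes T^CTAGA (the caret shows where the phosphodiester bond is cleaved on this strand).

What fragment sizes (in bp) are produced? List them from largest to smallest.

126, 100, 45 bp

XbaI sites (TCTAGA) start at positions 58, 184, 229.
XbaI cuts after the first base of each site, so after positions 58, 184, 229.
Circular molecule, 3 cuts → 3 fragments:
  59–184 → 126 bp
  185–229 → 45 bp
  230–271 then 1–58 → 42 + 58 = 100 bp
Sorted largest to smallest: 126, 100, 45 bp.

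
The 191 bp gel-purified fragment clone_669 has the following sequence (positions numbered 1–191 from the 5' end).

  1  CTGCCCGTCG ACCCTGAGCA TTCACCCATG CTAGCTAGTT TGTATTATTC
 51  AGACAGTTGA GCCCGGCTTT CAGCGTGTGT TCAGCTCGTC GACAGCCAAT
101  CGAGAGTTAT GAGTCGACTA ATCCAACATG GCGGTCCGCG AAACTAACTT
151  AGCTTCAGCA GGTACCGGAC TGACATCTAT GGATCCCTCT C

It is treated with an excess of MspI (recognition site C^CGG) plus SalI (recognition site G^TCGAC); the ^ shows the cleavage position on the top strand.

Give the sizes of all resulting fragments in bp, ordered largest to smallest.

MspI sites (CCGG) start at positions 63, 165.
MspI cuts after the first base of each site, so after positions 63, 165.
SalI sites (GTCGAC) start at positions 7, 88, 113.
SalI cuts after the first base of each site, so after positions 7, 88, 113.
Combined cut positions: 7, 63, 88, 113, 165.
Linear molecule, 5 cuts → 6 fragments:
  1–7 → 7 bp
  8–63 → 56 bp
  64–88 → 25 bp
  89–113 → 25 bp
  114–165 → 52 bp
  166–191 → 26 bp
Sorted largest to smallest: 56, 52, 26, 25, 25, 7 bp.

56, 52, 26, 25, 25, 7 bp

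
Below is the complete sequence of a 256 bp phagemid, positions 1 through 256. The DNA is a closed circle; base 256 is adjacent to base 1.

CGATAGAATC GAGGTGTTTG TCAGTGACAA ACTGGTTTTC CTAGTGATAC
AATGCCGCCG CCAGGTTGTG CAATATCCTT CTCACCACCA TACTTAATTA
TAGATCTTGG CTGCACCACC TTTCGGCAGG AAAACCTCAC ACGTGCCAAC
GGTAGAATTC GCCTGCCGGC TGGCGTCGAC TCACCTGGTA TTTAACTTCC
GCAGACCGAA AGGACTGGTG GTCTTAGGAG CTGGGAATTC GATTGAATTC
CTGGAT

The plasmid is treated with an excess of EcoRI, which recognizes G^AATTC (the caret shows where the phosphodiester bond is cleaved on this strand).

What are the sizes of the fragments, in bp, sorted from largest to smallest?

166, 80, 10 bp

EcoRI sites (GAATTC) start at positions 155, 235, 245.
EcoRI cuts after the first base of each site, so after positions 155, 235, 245.
Circular molecule, 3 cuts → 3 fragments:
  156–235 → 80 bp
  236–245 → 10 bp
  246–256 then 1–155 → 11 + 155 = 166 bp
Sorted largest to smallest: 166, 80, 10 bp.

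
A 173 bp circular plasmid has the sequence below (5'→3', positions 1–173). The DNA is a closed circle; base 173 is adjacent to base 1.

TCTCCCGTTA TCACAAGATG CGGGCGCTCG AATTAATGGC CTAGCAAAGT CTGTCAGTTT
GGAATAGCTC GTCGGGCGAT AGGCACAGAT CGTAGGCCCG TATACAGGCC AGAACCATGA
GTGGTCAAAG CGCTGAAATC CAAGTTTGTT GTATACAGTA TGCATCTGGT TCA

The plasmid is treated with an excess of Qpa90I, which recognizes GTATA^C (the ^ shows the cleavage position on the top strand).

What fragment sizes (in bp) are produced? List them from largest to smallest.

Qpa90I sites (GTATAC) start at positions 100, 151.
Qpa90I cuts after base 5 of each site (before the last base), so after positions 104, 155.
Circular molecule, 2 cuts → 2 fragments:
  105–155 → 51 bp
  156–173 then 1–104 → 18 + 104 = 122 bp
Sorted largest to smallest: 122, 51 bp.

122, 51 bp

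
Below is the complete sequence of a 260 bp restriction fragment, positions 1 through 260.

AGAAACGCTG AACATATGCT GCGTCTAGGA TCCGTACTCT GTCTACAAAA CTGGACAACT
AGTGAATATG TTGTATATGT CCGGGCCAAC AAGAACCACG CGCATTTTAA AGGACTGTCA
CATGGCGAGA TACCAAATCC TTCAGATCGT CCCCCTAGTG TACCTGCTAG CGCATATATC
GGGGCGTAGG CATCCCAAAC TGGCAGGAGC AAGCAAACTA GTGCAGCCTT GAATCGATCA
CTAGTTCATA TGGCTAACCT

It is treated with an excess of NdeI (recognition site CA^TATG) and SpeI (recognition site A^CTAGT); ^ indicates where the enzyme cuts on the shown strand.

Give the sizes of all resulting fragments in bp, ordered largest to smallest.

NdeI sites (CATATG) start at positions 13, 247.
NdeI cuts after base 2 of each site, so after positions 14, 248.
SpeI sites (ACTAGT) start at positions 58, 217, 240.
SpeI cuts after the first base of each site, so after positions 58, 217, 240.
Combined cut positions: 14, 58, 217, 240, 248.
Linear molecule, 5 cuts → 6 fragments:
  1–14 → 14 bp
  15–58 → 44 bp
  59–217 → 159 bp
  218–240 → 23 bp
  241–248 → 8 bp
  249–260 → 12 bp
Sorted largest to smallest: 159, 44, 23, 14, 12, 8 bp.

159, 44, 23, 14, 12, 8 bp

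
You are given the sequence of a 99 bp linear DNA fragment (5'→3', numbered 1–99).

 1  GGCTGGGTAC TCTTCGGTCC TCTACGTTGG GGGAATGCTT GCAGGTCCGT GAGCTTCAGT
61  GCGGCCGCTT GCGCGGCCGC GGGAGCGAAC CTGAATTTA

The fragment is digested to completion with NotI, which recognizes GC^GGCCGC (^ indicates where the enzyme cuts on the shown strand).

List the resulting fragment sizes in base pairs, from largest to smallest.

62, 25, 12 bp

NotI sites (GCGGCCGC) start at positions 61, 73.
NotI cuts after base 2 of each site, so after positions 62, 74.
Linear molecule, 2 cuts → 3 fragments:
  1–62 → 62 bp
  63–74 → 12 bp
  75–99 → 25 bp
Sorted largest to smallest: 62, 25, 12 bp.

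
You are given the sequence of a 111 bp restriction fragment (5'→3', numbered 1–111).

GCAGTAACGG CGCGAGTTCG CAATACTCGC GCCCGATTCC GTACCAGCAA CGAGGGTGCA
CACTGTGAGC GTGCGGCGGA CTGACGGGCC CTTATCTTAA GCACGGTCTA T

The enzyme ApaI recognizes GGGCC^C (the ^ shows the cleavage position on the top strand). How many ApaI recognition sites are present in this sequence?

1

GGGCCC occurs starting at position 86.
ApaI cuts at 1 site.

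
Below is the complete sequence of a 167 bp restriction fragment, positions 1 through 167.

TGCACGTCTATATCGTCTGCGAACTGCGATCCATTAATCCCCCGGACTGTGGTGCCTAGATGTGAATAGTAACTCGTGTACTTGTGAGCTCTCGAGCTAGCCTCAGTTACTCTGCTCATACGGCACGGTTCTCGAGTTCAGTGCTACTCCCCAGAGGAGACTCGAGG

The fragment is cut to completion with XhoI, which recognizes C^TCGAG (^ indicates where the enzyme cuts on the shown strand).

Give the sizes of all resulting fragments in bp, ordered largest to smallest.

91, 40, 30, 6 bp

XhoI sites (CTCGAG) start at positions 91, 131, 161.
XhoI cuts after the first base of each site, so after positions 91, 131, 161.
Linear molecule, 3 cuts → 4 fragments:
  1–91 → 91 bp
  92–131 → 40 bp
  132–161 → 30 bp
  162–167 → 6 bp
Sorted largest to smallest: 91, 40, 30, 6 bp.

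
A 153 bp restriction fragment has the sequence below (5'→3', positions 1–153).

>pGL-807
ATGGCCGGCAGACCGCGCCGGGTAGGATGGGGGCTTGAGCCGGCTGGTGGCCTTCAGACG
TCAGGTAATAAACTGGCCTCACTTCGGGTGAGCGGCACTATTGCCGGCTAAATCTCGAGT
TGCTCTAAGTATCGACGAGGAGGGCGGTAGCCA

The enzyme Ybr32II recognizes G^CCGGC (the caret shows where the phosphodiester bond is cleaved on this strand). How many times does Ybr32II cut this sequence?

GCCGGC occurs starting at positions 4, 39, 103.
Ybr32II cuts at 3 sites.

3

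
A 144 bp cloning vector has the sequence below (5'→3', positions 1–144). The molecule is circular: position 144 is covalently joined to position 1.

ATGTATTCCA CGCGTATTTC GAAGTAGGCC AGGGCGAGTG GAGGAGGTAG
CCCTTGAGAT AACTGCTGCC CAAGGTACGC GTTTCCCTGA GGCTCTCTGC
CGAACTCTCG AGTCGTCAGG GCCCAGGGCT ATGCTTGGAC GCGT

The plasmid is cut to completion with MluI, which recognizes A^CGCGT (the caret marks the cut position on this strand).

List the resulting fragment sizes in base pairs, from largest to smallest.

MluI sites (ACGCGT) start at positions 10, 77, 139.
MluI cuts after the first base of each site, so after positions 10, 77, 139.
Circular molecule, 3 cuts → 3 fragments:
  11–77 → 67 bp
  78–139 → 62 bp
  140–144 then 1–10 → 5 + 10 = 15 bp
Sorted largest to smallest: 67, 62, 15 bp.

67, 62, 15 bp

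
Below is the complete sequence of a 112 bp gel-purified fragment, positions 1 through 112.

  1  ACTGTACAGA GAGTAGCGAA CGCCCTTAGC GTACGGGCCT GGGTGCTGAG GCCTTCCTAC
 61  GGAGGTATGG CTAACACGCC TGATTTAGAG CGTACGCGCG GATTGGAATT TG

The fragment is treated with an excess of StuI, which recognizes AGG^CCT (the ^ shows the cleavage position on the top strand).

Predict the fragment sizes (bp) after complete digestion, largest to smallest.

The StuI site (AGGCCT) starts at position 49.
StuI cuts after base 3 of each site, so after position 51.
Linear molecule, 1 cut → 2 fragments:
  1–51 → 51 bp
  52–112 → 61 bp
Sorted largest to smallest: 61, 51 bp.

61, 51 bp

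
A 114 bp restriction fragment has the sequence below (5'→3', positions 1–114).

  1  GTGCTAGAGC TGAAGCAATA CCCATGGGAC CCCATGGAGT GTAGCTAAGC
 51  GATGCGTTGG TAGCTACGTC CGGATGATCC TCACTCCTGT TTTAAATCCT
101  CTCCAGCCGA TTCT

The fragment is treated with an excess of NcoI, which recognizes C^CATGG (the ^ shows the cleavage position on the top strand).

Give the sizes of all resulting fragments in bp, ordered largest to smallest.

NcoI sites (CCATGG) start at positions 22, 32.
NcoI cuts after the first base of each site, so after positions 22, 32.
Linear molecule, 2 cuts → 3 fragments:
  1–22 → 22 bp
  23–32 → 10 bp
  33–114 → 82 bp
Sorted largest to smallest: 82, 22, 10 bp.

82, 22, 10 bp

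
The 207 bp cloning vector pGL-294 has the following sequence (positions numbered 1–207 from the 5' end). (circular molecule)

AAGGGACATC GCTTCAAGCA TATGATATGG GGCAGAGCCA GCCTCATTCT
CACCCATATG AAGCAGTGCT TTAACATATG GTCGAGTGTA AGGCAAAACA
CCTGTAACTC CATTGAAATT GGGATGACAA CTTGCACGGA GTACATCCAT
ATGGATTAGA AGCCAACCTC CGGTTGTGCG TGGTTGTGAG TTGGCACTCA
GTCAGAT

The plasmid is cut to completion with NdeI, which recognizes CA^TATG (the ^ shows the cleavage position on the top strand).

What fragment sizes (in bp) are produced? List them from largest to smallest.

78, 73, 36, 20 bp

NdeI sites (CATATG) start at positions 19, 55, 75, 148.
NdeI cuts after base 2 of each site, so after positions 20, 56, 76, 149.
Circular molecule, 4 cuts → 4 fragments:
  21–56 → 36 bp
  57–76 → 20 bp
  77–149 → 73 bp
  150–207 then 1–20 → 58 + 20 = 78 bp
Sorted largest to smallest: 78, 73, 36, 20 bp.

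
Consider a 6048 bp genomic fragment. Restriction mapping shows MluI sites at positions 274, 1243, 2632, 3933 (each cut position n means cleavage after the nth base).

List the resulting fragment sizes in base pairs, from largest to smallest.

Linear molecule, 4 cuts → 5 fragments:
  274 − 0 = 274 bp
  1243 − 274 = 969 bp
  2632 − 1243 = 1389 bp
  3933 − 2632 = 1301 bp
  6048 − 3933 = 2115 bp
Sorted largest to smallest: 2115, 1389, 1301, 969, 274 bp.

2115, 1389, 1301, 969, 274 bp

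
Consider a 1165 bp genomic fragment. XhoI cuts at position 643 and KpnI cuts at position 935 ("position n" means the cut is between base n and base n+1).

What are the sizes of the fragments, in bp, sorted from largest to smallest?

Combined cut positions (sorted): 643, 935.
Linear molecule, 2 cuts → 3 fragments:
  643 − 0 = 643 bp
  935 − 643 = 292 bp
  1165 − 935 = 230 bp
Sorted largest to smallest: 643, 292, 230 bp.

643, 292, 230 bp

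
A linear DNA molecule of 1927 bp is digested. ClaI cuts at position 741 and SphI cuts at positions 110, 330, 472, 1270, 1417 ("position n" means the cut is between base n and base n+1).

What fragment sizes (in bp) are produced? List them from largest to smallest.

Combined cut positions (sorted): 110, 330, 472, 741, 1270, 1417.
Linear molecule, 6 cuts → 7 fragments:
  110 − 0 = 110 bp
  330 − 110 = 220 bp
  472 − 330 = 142 bp
  741 − 472 = 269 bp
  1270 − 741 = 529 bp
  1417 − 1270 = 147 bp
  1927 − 1417 = 510 bp
Sorted largest to smallest: 529, 510, 269, 220, 147, 142, 110 bp.

529, 510, 269, 220, 147, 142, 110 bp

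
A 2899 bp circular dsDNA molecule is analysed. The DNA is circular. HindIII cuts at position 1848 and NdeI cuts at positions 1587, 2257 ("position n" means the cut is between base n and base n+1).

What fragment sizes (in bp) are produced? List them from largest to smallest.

2229, 409, 261 bp

Combined cut positions (sorted): 1587, 1848, 2257.
Circular molecule, 3 cuts → 3 fragments:
  1848 − 1587 = 261 bp
  2257 − 1848 = 409 bp
  wrap: 2899 − 2257 + 1587 = 2229 bp
Sorted largest to smallest: 2229, 409, 261 bp.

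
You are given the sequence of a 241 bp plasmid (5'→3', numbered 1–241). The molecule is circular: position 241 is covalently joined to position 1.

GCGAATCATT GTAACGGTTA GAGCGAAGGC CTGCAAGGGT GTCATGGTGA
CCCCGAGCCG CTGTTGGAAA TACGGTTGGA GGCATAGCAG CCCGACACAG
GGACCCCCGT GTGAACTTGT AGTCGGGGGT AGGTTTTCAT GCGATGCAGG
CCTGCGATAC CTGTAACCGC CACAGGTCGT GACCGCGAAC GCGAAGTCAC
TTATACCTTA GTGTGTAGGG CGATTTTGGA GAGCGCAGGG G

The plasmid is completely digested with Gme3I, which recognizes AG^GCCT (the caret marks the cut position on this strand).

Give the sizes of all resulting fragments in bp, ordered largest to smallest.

121, 120 bp

Gme3I sites (AGGCCT) start at positions 27, 148.
Gme3I cuts after base 2 of each site, so after positions 28, 149.
Circular molecule, 2 cuts → 2 fragments:
  29–149 → 121 bp
  150–241 then 1–28 → 92 + 28 = 120 bp
Sorted largest to smallest: 121, 120 bp.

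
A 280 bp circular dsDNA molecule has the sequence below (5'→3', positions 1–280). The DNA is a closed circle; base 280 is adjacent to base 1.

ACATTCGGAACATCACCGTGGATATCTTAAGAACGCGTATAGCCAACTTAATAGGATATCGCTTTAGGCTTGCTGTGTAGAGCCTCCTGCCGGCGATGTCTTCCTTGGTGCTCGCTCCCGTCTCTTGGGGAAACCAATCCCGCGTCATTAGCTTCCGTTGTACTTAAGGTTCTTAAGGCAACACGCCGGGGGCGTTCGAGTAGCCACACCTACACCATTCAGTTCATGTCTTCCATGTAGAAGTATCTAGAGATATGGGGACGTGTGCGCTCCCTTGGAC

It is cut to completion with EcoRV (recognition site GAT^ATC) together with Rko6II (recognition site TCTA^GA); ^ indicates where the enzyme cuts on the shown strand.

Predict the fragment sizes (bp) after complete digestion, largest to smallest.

EcoRV sites (GATATC) start at positions 21, 55.
EcoRV cuts after base 3 of each site, so after positions 23, 57.
The Rko6II site (TCTAGA) starts at position 246.
Rko6II cuts after base 4 of each site, so after position 249.
Combined cut positions: 23, 57, 249.
Circular molecule, 3 cuts → 3 fragments:
  24–57 → 34 bp
  58–249 → 192 bp
  250–280 then 1–23 → 31 + 23 = 54 bp
Sorted largest to smallest: 192, 54, 34 bp.

192, 54, 34 bp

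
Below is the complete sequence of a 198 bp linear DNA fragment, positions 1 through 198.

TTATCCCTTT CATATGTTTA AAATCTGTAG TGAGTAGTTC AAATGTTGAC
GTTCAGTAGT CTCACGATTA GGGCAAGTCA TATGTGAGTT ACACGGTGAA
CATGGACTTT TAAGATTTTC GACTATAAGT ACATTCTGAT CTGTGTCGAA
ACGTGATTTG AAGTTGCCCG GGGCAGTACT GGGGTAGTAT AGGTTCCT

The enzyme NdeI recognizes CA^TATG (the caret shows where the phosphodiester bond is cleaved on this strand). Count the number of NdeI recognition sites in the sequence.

CATATG occurs starting at positions 11, 79.
NdeI cuts at 2 sites.

2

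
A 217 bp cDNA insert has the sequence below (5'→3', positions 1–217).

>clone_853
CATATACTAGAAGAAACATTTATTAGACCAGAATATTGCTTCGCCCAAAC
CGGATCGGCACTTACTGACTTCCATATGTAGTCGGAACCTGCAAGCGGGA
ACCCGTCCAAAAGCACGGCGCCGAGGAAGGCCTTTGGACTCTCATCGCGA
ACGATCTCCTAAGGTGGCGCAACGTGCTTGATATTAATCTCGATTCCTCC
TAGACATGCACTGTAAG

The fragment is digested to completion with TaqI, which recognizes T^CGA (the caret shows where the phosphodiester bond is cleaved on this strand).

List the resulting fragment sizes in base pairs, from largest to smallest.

The TaqI site (TCGA) starts at position 190.
TaqI cuts after the first base of each site, so after position 190.
Linear molecule, 1 cut → 2 fragments:
  1–190 → 190 bp
  191–217 → 27 bp
Sorted largest to smallest: 190, 27 bp.

190, 27 bp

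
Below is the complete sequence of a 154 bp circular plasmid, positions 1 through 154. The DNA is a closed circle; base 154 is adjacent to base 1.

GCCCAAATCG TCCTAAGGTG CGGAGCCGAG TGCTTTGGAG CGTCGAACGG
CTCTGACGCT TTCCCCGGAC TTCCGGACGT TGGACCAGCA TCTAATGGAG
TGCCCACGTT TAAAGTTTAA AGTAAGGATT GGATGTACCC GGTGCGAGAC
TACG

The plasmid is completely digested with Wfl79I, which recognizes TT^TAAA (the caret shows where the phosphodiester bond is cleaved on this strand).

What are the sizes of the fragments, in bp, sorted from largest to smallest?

Wfl79I sites (TTTAAA) start at positions 109, 116.
Wfl79I cuts after base 2 of each site, so after positions 110, 117.
Circular molecule, 2 cuts → 2 fragments:
  111–117 → 7 bp
  118–154 then 1–110 → 37 + 110 = 147 bp
Sorted largest to smallest: 147, 7 bp.

147, 7 bp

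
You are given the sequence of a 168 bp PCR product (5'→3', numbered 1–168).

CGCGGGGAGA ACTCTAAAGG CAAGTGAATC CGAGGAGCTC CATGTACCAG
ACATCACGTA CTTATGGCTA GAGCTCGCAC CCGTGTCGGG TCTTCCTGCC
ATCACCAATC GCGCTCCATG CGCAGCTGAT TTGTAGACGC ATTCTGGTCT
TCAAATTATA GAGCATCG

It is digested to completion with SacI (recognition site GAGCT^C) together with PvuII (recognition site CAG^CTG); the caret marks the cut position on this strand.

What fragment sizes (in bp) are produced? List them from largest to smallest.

SacI sites (GAGCTC) start at positions 35, 71.
SacI cuts after base 5 of each site (before the last base), so after positions 39, 75.
The PvuII site (CAGCTG) starts at position 123.
PvuII cuts after base 3 of each site, so after position 125.
Combined cut positions: 39, 75, 125.
Linear molecule, 3 cuts → 4 fragments:
  1–39 → 39 bp
  40–75 → 36 bp
  76–125 → 50 bp
  126–168 → 43 bp
Sorted largest to smallest: 50, 43, 39, 36 bp.

50, 43, 39, 36 bp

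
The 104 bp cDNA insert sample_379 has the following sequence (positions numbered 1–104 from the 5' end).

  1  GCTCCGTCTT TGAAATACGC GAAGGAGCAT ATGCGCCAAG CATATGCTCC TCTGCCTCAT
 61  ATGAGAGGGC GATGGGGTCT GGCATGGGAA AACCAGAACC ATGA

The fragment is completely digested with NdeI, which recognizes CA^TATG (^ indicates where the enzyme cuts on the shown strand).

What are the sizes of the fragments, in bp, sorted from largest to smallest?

NdeI sites (CATATG) start at positions 28, 41, 58.
NdeI cuts after base 2 of each site, so after positions 29, 42, 59.
Linear molecule, 3 cuts → 4 fragments:
  1–29 → 29 bp
  30–42 → 13 bp
  43–59 → 17 bp
  60–104 → 45 bp
Sorted largest to smallest: 45, 29, 17, 13 bp.

45, 29, 17, 13 bp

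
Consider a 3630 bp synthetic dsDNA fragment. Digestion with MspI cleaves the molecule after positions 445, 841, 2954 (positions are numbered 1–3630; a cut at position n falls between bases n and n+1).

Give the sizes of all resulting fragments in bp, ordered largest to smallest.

Linear molecule, 3 cuts → 4 fragments:
  445 − 0 = 445 bp
  841 − 445 = 396 bp
  2954 − 841 = 2113 bp
  3630 − 2954 = 676 bp
Sorted largest to smallest: 2113, 676, 445, 396 bp.

2113, 676, 445, 396 bp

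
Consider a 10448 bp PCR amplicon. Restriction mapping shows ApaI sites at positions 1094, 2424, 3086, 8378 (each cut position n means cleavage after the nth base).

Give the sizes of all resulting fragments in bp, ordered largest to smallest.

5292, 2070, 1330, 1094, 662 bp

Linear molecule, 4 cuts → 5 fragments:
  1094 − 0 = 1094 bp
  2424 − 1094 = 1330 bp
  3086 − 2424 = 662 bp
  8378 − 3086 = 5292 bp
  10448 − 8378 = 2070 bp
Sorted largest to smallest: 5292, 2070, 1330, 1094, 662 bp.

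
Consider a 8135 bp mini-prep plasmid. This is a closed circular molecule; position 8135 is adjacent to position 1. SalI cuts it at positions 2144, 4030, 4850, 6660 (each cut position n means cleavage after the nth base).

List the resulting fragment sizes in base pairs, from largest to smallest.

Circular molecule, 4 cuts → 4 fragments:
  4030 − 2144 = 1886 bp
  4850 − 4030 = 820 bp
  6660 − 4850 = 1810 bp
  wrap: 8135 − 6660 + 2144 = 3619 bp
Sorted largest to smallest: 3619, 1886, 1810, 820 bp.

3619, 1886, 1810, 820 bp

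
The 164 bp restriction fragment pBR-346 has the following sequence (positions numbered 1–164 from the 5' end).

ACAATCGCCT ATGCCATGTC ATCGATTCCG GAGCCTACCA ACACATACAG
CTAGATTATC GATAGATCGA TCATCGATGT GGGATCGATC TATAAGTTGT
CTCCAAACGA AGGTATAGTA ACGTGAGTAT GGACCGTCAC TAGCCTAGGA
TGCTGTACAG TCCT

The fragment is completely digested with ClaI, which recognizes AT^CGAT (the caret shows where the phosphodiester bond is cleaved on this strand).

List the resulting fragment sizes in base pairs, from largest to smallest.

ClaI sites (ATCGAT) start at positions 21, 58, 66, 73, 84.
ClaI cuts after base 2 of each site, so after positions 22, 59, 67, 74, 85.
Linear molecule, 5 cuts → 6 fragments:
  1–22 → 22 bp
  23–59 → 37 bp
  60–67 → 8 bp
  68–74 → 7 bp
  75–85 → 11 bp
  86–164 → 79 bp
Sorted largest to smallest: 79, 37, 22, 11, 8, 7 bp.

79, 37, 22, 11, 8, 7 bp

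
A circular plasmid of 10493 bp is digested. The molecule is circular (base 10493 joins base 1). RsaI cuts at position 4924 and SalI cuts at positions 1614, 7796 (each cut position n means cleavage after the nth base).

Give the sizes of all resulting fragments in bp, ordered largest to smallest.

Combined cut positions (sorted): 1614, 4924, 7796.
Circular molecule, 3 cuts → 3 fragments:
  4924 − 1614 = 3310 bp
  7796 − 4924 = 2872 bp
  wrap: 10493 − 7796 + 1614 = 4311 bp
Sorted largest to smallest: 4311, 3310, 2872 bp.

4311, 3310, 2872 bp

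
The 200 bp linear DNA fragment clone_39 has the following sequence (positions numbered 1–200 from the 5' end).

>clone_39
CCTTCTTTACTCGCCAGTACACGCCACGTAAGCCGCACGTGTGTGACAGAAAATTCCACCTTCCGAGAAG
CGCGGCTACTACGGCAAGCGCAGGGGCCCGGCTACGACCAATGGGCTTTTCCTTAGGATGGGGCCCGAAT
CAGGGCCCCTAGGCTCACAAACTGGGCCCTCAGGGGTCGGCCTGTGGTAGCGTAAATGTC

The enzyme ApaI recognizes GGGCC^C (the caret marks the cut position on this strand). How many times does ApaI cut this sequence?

4

GGGCCC occurs starting at positions 94, 131, 143, 164.
ApaI cuts at 4 sites.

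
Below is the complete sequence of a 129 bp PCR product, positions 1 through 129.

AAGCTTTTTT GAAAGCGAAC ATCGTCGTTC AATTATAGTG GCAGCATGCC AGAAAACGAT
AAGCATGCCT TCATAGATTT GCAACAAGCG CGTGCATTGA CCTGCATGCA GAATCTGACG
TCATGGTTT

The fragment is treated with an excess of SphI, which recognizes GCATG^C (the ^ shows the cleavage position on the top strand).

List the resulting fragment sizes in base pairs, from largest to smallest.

48, 41, 21, 19 bp

SphI sites (GCATGC) start at positions 44, 63, 104.
SphI cuts after base 5 of each site (before the last base), so after positions 48, 67, 108.
Linear molecule, 3 cuts → 4 fragments:
  1–48 → 48 bp
  49–67 → 19 bp
  68–108 → 41 bp
  109–129 → 21 bp
Sorted largest to smallest: 48, 41, 21, 19 bp.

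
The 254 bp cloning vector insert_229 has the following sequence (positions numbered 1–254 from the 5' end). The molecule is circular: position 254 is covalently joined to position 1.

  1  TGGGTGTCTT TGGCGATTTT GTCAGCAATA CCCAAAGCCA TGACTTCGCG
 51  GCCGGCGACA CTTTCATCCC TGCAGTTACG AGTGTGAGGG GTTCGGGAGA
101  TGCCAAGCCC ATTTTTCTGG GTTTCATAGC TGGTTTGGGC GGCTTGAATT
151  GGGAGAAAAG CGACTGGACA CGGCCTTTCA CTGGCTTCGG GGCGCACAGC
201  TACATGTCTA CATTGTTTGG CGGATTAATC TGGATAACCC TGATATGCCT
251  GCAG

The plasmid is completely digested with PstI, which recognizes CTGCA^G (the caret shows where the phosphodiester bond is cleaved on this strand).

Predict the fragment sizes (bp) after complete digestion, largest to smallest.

179, 75 bp

PstI sites (CTGCAG) start at positions 70, 249.
PstI cuts after base 5 of each site (before the last base), so after positions 74, 253.
Circular molecule, 2 cuts → 2 fragments:
  75–253 → 179 bp
  254–254 then 1–74 → 1 + 74 = 75 bp
Sorted largest to smallest: 179, 75 bp.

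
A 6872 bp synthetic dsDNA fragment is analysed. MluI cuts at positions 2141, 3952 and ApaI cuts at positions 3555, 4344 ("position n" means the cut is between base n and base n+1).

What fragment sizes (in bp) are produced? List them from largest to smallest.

2528, 2141, 1414, 397, 392 bp

Combined cut positions (sorted): 2141, 3555, 3952, 4344.
Linear molecule, 4 cuts → 5 fragments:
  2141 − 0 = 2141 bp
  3555 − 2141 = 1414 bp
  3952 − 3555 = 397 bp
  4344 − 3952 = 392 bp
  6872 − 4344 = 2528 bp
Sorted largest to smallest: 2528, 2141, 1414, 397, 392 bp.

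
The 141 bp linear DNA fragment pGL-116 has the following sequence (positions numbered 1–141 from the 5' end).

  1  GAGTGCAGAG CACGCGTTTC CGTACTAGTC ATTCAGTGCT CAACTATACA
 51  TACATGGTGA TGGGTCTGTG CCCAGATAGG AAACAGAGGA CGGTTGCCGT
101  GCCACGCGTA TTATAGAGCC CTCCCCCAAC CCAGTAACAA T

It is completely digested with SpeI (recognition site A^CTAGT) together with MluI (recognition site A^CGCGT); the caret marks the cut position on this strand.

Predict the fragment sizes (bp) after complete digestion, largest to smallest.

The SpeI site (ACTAGT) starts at position 24.
SpeI cuts after the first base of each site, so after position 24.
MluI sites (ACGCGT) start at positions 12, 104.
MluI cuts after the first base of each site, so after positions 12, 104.
Combined cut positions: 12, 24, 104.
Linear molecule, 3 cuts → 4 fragments:
  1–12 → 12 bp
  13–24 → 12 bp
  25–104 → 80 bp
  105–141 → 37 bp
Sorted largest to smallest: 80, 37, 12, 12 bp.

80, 37, 12, 12 bp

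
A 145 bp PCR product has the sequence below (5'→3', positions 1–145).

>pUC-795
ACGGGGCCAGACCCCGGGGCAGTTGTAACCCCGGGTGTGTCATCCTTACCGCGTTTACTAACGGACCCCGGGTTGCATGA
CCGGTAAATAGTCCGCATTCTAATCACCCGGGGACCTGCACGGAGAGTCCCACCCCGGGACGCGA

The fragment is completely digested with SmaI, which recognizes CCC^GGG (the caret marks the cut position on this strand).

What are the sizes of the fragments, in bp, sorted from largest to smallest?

40, 37, 27, 17, 15, 9 bp

SmaI sites (CCCGGG) start at positions 13, 30, 67, 107, 134.
SmaI cuts after base 3 of each site, so after positions 15, 32, 69, 109, 136.
Linear molecule, 5 cuts → 6 fragments:
  1–15 → 15 bp
  16–32 → 17 bp
  33–69 → 37 bp
  70–109 → 40 bp
  110–136 → 27 bp
  137–145 → 9 bp
Sorted largest to smallest: 40, 37, 27, 17, 15, 9 bp.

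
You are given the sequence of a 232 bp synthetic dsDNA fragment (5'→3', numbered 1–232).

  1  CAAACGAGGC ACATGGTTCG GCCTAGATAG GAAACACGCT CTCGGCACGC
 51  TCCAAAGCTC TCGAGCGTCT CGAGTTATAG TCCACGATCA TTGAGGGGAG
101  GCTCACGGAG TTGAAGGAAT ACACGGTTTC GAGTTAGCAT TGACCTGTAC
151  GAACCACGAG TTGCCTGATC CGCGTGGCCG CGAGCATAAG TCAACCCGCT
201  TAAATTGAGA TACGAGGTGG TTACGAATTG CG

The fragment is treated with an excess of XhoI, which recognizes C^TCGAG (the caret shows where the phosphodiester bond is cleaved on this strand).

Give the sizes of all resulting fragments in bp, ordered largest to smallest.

XhoI sites (CTCGAG) start at positions 60, 69.
XhoI cuts after the first base of each site, so after positions 60, 69.
Linear molecule, 2 cuts → 3 fragments:
  1–60 → 60 bp
  61–69 → 9 bp
  70–232 → 163 bp
Sorted largest to smallest: 163, 60, 9 bp.

163, 60, 9 bp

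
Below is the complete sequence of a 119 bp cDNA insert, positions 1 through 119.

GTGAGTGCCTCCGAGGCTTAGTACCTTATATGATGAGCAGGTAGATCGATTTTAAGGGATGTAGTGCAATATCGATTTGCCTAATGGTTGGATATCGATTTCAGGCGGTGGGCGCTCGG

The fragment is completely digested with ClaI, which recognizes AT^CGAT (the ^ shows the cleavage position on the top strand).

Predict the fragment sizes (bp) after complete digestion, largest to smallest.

ClaI sites (ATCGAT) start at positions 45, 71, 94.
ClaI cuts after base 2 of each site, so after positions 46, 72, 95.
Linear molecule, 3 cuts → 4 fragments:
  1–46 → 46 bp
  47–72 → 26 bp
  73–95 → 23 bp
  96–119 → 24 bp
Sorted largest to smallest: 46, 26, 24, 23 bp.

46, 26, 24, 23 bp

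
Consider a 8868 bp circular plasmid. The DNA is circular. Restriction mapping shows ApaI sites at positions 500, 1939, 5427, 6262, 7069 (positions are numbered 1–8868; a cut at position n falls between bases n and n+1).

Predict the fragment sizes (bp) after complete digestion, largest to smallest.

3488, 2299, 1439, 835, 807 bp

Circular molecule, 5 cuts → 5 fragments:
  1939 − 500 = 1439 bp
  5427 − 1939 = 3488 bp
  6262 − 5427 = 835 bp
  7069 − 6262 = 807 bp
  wrap: 8868 − 7069 + 500 = 2299 bp
Sorted largest to smallest: 3488, 2299, 1439, 835, 807 bp.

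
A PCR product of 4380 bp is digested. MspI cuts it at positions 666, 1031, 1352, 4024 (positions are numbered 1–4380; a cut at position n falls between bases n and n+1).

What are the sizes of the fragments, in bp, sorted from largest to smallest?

2672, 666, 365, 356, 321 bp

Linear molecule, 4 cuts → 5 fragments:
  666 − 0 = 666 bp
  1031 − 666 = 365 bp
  1352 − 1031 = 321 bp
  4024 − 1352 = 2672 bp
  4380 − 4024 = 356 bp
Sorted largest to smallest: 2672, 666, 365, 356, 321 bp.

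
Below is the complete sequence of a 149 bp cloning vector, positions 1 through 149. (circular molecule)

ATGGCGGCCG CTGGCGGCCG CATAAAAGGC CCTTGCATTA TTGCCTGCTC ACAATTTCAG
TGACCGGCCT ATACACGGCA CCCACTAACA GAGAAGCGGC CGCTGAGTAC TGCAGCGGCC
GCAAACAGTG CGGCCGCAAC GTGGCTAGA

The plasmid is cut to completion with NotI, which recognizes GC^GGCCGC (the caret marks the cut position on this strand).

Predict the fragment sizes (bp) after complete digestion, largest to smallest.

82, 23, 19, 15, 10 bp

NotI sites (GCGGCCGC) start at positions 4, 14, 96, 115, 130.
NotI cuts after base 2 of each site, so after positions 5, 15, 97, 116, 131.
Circular molecule, 5 cuts → 5 fragments:
  6–15 → 10 bp
  16–97 → 82 bp
  98–116 → 19 bp
  117–131 → 15 bp
  132–149 then 1–5 → 18 + 5 = 23 bp
Sorted largest to smallest: 82, 23, 19, 15, 10 bp.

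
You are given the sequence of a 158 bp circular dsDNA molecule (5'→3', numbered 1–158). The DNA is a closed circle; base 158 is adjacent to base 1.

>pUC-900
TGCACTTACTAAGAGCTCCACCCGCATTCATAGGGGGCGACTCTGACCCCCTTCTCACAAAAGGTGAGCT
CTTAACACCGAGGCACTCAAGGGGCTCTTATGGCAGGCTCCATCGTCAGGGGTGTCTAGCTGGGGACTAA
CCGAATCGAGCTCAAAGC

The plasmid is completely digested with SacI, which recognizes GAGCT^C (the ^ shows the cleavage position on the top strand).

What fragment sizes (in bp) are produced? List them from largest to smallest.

82, 53, 23 bp

SacI sites (GAGCTC) start at positions 13, 66, 148.
SacI cuts after base 5 of each site (before the last base), so after positions 17, 70, 152.
Circular molecule, 3 cuts → 3 fragments:
  18–70 → 53 bp
  71–152 → 82 bp
  153–158 then 1–17 → 6 + 17 = 23 bp
Sorted largest to smallest: 82, 53, 23 bp.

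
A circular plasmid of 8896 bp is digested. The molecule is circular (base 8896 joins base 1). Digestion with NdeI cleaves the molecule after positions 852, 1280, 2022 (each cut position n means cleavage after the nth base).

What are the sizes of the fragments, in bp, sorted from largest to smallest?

Circular molecule, 3 cuts → 3 fragments:
  1280 − 852 = 428 bp
  2022 − 1280 = 742 bp
  wrap: 8896 − 2022 + 852 = 7726 bp
Sorted largest to smallest: 7726, 742, 428 bp.

7726, 742, 428 bp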